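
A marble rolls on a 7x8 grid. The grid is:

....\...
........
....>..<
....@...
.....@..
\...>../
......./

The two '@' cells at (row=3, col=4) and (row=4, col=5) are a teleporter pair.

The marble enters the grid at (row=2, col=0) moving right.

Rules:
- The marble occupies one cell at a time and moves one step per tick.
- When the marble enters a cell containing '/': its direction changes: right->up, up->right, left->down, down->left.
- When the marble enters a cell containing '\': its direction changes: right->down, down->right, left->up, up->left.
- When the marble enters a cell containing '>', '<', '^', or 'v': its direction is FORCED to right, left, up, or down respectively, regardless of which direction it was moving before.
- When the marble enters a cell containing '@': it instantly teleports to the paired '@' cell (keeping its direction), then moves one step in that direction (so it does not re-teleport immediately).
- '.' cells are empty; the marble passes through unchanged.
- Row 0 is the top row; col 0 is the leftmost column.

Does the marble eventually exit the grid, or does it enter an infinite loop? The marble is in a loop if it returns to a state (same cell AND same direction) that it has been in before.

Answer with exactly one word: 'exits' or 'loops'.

Step 1: enter (2,0), '.' pass, move right to (2,1)
Step 2: enter (2,1), '.' pass, move right to (2,2)
Step 3: enter (2,2), '.' pass, move right to (2,3)
Step 4: enter (2,3), '.' pass, move right to (2,4)
Step 5: enter (2,4), '>' forces right->right, move right to (2,5)
Step 6: enter (2,5), '.' pass, move right to (2,6)
Step 7: enter (2,6), '.' pass, move right to (2,7)
Step 8: enter (2,7), '<' forces right->left, move left to (2,6)
Step 9: enter (2,6), '.' pass, move left to (2,5)
Step 10: enter (2,5), '.' pass, move left to (2,4)
Step 11: enter (2,4), '>' forces left->right, move right to (2,5)
Step 12: at (2,5) dir=right — LOOP DETECTED (seen before)

Answer: loops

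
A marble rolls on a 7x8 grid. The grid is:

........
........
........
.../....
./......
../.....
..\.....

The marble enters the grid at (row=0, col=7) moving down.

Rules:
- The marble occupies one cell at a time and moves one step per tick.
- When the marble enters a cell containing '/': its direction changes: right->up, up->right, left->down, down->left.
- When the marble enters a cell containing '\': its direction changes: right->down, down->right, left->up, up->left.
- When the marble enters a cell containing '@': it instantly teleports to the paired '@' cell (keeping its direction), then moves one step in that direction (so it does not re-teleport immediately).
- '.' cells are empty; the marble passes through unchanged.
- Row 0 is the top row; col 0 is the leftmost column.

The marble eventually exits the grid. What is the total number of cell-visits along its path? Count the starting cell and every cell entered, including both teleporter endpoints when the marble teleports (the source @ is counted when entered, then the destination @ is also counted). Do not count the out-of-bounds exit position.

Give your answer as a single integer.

Step 1: enter (0,7), '.' pass, move down to (1,7)
Step 2: enter (1,7), '.' pass, move down to (2,7)
Step 3: enter (2,7), '.' pass, move down to (3,7)
Step 4: enter (3,7), '.' pass, move down to (4,7)
Step 5: enter (4,7), '.' pass, move down to (5,7)
Step 6: enter (5,7), '.' pass, move down to (6,7)
Step 7: enter (6,7), '.' pass, move down to (7,7)
Step 8: at (7,7) — EXIT via bottom edge, pos 7
Path length (cell visits): 7

Answer: 7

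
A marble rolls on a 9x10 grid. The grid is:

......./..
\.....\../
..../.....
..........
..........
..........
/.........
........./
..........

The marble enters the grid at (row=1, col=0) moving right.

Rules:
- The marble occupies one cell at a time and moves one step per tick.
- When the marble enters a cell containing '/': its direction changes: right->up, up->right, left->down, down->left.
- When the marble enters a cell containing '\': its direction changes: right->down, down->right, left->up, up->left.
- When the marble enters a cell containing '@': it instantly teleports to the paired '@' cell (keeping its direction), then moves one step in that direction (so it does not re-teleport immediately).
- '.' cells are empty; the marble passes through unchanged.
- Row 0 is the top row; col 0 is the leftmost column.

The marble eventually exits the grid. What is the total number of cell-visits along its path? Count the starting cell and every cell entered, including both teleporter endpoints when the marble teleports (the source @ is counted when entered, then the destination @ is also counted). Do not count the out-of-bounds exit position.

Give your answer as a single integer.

Answer: 6

Derivation:
Step 1: enter (1,0), '\' deflects right->down, move down to (2,0)
Step 2: enter (2,0), '.' pass, move down to (3,0)
Step 3: enter (3,0), '.' pass, move down to (4,0)
Step 4: enter (4,0), '.' pass, move down to (5,0)
Step 5: enter (5,0), '.' pass, move down to (6,0)
Step 6: enter (6,0), '/' deflects down->left, move left to (6,-1)
Step 7: at (6,-1) — EXIT via left edge, pos 6
Path length (cell visits): 6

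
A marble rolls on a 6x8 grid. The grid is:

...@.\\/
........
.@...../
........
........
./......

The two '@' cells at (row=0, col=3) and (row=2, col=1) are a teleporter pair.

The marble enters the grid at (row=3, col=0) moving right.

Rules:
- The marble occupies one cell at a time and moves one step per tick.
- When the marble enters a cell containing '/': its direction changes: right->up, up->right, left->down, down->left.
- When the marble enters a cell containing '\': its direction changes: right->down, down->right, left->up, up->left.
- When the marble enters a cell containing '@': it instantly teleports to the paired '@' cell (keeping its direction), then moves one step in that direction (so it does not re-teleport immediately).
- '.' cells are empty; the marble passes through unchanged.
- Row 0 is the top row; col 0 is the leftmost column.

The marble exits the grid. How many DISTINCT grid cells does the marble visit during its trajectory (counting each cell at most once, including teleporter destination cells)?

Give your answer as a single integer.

Step 1: enter (3,0), '.' pass, move right to (3,1)
Step 2: enter (3,1), '.' pass, move right to (3,2)
Step 3: enter (3,2), '.' pass, move right to (3,3)
Step 4: enter (3,3), '.' pass, move right to (3,4)
Step 5: enter (3,4), '.' pass, move right to (3,5)
Step 6: enter (3,5), '.' pass, move right to (3,6)
Step 7: enter (3,6), '.' pass, move right to (3,7)
Step 8: enter (3,7), '.' pass, move right to (3,8)
Step 9: at (3,8) — EXIT via right edge, pos 3
Distinct cells visited: 8 (path length 8)

Answer: 8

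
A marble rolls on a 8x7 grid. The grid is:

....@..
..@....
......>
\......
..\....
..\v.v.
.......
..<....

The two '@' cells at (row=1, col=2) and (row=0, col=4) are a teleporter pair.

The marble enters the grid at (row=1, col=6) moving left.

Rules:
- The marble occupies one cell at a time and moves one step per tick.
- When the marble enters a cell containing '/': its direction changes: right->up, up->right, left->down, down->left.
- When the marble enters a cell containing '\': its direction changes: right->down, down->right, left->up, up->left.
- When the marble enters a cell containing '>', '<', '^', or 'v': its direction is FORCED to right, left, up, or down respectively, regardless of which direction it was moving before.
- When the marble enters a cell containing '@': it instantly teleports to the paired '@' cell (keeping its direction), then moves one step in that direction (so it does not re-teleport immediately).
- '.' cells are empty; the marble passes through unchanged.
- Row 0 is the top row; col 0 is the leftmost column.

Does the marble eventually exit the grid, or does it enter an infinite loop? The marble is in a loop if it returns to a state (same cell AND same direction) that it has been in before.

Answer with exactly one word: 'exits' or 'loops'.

Answer: exits

Derivation:
Step 1: enter (1,6), '.' pass, move left to (1,5)
Step 2: enter (1,5), '.' pass, move left to (1,4)
Step 3: enter (1,4), '.' pass, move left to (1,3)
Step 4: enter (1,3), '.' pass, move left to (1,2)
Step 5: enter (1,2), '@' teleport (1,2)->(0,4), also enter (0,4), move left to (0,3)
Step 6: enter (0,3), '.' pass, move left to (0,2)
Step 7: enter (0,2), '.' pass, move left to (0,1)
Step 8: enter (0,1), '.' pass, move left to (0,0)
Step 9: enter (0,0), '.' pass, move left to (0,-1)
Step 10: at (0,-1) — EXIT via left edge, pos 0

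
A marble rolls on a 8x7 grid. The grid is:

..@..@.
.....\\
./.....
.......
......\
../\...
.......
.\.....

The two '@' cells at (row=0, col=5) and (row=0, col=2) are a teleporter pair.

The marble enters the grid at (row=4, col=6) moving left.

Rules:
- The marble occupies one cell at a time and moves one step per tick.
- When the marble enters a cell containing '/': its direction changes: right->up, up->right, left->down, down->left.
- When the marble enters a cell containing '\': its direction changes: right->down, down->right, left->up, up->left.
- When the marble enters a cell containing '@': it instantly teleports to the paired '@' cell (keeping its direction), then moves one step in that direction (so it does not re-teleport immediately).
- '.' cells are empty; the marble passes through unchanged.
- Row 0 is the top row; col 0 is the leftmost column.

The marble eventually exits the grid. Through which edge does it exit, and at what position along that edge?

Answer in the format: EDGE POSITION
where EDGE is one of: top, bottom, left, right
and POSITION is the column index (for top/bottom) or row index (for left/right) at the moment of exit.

Step 1: enter (4,6), '\' deflects left->up, move up to (3,6)
Step 2: enter (3,6), '.' pass, move up to (2,6)
Step 3: enter (2,6), '.' pass, move up to (1,6)
Step 4: enter (1,6), '\' deflects up->left, move left to (1,5)
Step 5: enter (1,5), '\' deflects left->up, move up to (0,5)
Step 6: enter (0,5), '@' teleport (0,5)->(0,2), also enter (0,2), move up to (-1,2)
Step 7: at (-1,2) — EXIT via top edge, pos 2

Answer: top 2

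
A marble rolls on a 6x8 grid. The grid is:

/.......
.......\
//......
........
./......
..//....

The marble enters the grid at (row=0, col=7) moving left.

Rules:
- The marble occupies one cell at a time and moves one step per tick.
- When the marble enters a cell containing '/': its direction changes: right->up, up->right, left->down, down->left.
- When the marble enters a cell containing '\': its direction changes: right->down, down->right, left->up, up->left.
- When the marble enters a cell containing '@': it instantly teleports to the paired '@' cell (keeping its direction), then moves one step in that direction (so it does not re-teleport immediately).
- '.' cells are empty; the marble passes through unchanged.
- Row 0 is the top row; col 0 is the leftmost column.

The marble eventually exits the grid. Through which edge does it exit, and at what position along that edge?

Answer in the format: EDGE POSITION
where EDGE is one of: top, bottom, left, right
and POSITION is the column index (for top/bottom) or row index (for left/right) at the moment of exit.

Step 1: enter (0,7), '.' pass, move left to (0,6)
Step 2: enter (0,6), '.' pass, move left to (0,5)
Step 3: enter (0,5), '.' pass, move left to (0,4)
Step 4: enter (0,4), '.' pass, move left to (0,3)
Step 5: enter (0,3), '.' pass, move left to (0,2)
Step 6: enter (0,2), '.' pass, move left to (0,1)
Step 7: enter (0,1), '.' pass, move left to (0,0)
Step 8: enter (0,0), '/' deflects left->down, move down to (1,0)
Step 9: enter (1,0), '.' pass, move down to (2,0)
Step 10: enter (2,0), '/' deflects down->left, move left to (2,-1)
Step 11: at (2,-1) — EXIT via left edge, pos 2

Answer: left 2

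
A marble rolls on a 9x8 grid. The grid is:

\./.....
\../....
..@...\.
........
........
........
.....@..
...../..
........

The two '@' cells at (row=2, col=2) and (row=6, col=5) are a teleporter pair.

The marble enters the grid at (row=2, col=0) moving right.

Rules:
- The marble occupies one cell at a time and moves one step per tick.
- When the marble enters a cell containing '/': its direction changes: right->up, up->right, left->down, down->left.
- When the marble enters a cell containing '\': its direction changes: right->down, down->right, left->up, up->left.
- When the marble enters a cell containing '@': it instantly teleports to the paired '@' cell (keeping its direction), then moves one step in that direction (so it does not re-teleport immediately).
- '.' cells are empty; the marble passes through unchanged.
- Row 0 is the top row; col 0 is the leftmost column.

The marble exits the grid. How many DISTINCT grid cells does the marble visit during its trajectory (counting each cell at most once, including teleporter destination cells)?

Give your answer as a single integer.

Answer: 6

Derivation:
Step 1: enter (2,0), '.' pass, move right to (2,1)
Step 2: enter (2,1), '.' pass, move right to (2,2)
Step 3: enter (2,2), '@' teleport (2,2)->(6,5), also enter (6,5), move right to (6,6)
Step 4: enter (6,6), '.' pass, move right to (6,7)
Step 5: enter (6,7), '.' pass, move right to (6,8)
Step 6: at (6,8) — EXIT via right edge, pos 6
Distinct cells visited: 6 (path length 6)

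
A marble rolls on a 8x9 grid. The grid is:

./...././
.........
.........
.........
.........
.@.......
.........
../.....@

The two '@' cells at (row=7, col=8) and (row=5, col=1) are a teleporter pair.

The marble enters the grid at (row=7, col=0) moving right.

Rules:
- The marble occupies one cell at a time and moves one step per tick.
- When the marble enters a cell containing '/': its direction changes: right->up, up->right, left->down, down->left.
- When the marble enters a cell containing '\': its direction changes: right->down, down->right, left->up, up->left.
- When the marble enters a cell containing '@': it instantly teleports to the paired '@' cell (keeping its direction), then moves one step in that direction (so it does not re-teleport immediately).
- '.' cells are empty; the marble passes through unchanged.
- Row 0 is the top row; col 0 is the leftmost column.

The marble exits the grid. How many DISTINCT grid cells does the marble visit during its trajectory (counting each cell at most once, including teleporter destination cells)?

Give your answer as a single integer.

Answer: 10

Derivation:
Step 1: enter (7,0), '.' pass, move right to (7,1)
Step 2: enter (7,1), '.' pass, move right to (7,2)
Step 3: enter (7,2), '/' deflects right->up, move up to (6,2)
Step 4: enter (6,2), '.' pass, move up to (5,2)
Step 5: enter (5,2), '.' pass, move up to (4,2)
Step 6: enter (4,2), '.' pass, move up to (3,2)
Step 7: enter (3,2), '.' pass, move up to (2,2)
Step 8: enter (2,2), '.' pass, move up to (1,2)
Step 9: enter (1,2), '.' pass, move up to (0,2)
Step 10: enter (0,2), '.' pass, move up to (-1,2)
Step 11: at (-1,2) — EXIT via top edge, pos 2
Distinct cells visited: 10 (path length 10)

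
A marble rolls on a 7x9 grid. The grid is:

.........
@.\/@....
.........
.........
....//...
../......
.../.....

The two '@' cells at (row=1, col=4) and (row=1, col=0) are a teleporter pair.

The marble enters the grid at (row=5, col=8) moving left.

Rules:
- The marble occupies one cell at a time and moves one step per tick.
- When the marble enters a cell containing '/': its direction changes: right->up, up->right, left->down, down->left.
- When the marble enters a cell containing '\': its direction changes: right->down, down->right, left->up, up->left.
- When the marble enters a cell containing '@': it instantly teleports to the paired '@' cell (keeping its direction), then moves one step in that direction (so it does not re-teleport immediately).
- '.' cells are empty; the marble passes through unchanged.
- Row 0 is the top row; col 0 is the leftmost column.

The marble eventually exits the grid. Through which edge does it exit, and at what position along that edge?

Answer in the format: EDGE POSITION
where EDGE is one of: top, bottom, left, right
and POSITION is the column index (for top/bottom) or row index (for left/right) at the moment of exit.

Answer: bottom 2

Derivation:
Step 1: enter (5,8), '.' pass, move left to (5,7)
Step 2: enter (5,7), '.' pass, move left to (5,6)
Step 3: enter (5,6), '.' pass, move left to (5,5)
Step 4: enter (5,5), '.' pass, move left to (5,4)
Step 5: enter (5,4), '.' pass, move left to (5,3)
Step 6: enter (5,3), '.' pass, move left to (5,2)
Step 7: enter (5,2), '/' deflects left->down, move down to (6,2)
Step 8: enter (6,2), '.' pass, move down to (7,2)
Step 9: at (7,2) — EXIT via bottom edge, pos 2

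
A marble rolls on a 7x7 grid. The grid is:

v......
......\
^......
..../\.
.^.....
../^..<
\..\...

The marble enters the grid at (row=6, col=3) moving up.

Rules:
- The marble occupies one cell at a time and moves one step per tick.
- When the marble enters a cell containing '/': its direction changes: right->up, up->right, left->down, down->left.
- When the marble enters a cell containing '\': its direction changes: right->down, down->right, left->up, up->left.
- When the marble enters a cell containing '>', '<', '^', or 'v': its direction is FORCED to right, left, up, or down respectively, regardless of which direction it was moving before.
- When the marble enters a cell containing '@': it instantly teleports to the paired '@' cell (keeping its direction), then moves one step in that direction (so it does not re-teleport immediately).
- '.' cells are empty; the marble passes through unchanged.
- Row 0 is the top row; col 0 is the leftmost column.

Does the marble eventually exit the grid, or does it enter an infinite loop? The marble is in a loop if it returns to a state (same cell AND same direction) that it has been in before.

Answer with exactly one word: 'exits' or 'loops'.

Answer: loops

Derivation:
Step 1: enter (6,3), '\' deflects up->left, move left to (6,2)
Step 2: enter (6,2), '.' pass, move left to (6,1)
Step 3: enter (6,1), '.' pass, move left to (6,0)
Step 4: enter (6,0), '\' deflects left->up, move up to (5,0)
Step 5: enter (5,0), '.' pass, move up to (4,0)
Step 6: enter (4,0), '.' pass, move up to (3,0)
Step 7: enter (3,0), '.' pass, move up to (2,0)
Step 8: enter (2,0), '^' forces up->up, move up to (1,0)
Step 9: enter (1,0), '.' pass, move up to (0,0)
Step 10: enter (0,0), 'v' forces up->down, move down to (1,0)
Step 11: enter (1,0), '.' pass, move down to (2,0)
Step 12: enter (2,0), '^' forces down->up, move up to (1,0)
Step 13: at (1,0) dir=up — LOOP DETECTED (seen before)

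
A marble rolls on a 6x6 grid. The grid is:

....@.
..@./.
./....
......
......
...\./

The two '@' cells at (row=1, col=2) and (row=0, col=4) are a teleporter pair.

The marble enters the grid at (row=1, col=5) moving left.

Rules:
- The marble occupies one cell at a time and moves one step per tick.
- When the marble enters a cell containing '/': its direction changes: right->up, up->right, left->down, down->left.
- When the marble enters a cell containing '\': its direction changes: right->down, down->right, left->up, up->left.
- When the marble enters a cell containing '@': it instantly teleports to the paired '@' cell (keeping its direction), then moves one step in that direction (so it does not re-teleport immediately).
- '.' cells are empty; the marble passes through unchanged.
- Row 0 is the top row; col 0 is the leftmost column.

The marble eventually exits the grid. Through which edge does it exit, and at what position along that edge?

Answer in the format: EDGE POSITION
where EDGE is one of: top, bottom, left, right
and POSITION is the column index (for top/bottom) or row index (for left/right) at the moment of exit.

Answer: bottom 4

Derivation:
Step 1: enter (1,5), '.' pass, move left to (1,4)
Step 2: enter (1,4), '/' deflects left->down, move down to (2,4)
Step 3: enter (2,4), '.' pass, move down to (3,4)
Step 4: enter (3,4), '.' pass, move down to (4,4)
Step 5: enter (4,4), '.' pass, move down to (5,4)
Step 6: enter (5,4), '.' pass, move down to (6,4)
Step 7: at (6,4) — EXIT via bottom edge, pos 4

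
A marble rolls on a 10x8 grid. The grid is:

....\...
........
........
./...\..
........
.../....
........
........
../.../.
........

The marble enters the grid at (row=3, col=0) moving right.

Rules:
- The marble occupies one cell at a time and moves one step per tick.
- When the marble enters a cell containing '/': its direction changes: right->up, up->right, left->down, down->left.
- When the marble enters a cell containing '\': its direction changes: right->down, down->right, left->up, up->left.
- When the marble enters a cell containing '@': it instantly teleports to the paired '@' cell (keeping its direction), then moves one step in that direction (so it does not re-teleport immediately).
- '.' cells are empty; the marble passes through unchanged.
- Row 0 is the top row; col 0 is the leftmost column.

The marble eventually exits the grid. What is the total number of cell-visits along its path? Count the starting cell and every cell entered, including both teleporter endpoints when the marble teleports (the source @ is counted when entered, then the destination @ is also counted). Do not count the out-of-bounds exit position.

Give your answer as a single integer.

Step 1: enter (3,0), '.' pass, move right to (3,1)
Step 2: enter (3,1), '/' deflects right->up, move up to (2,1)
Step 3: enter (2,1), '.' pass, move up to (1,1)
Step 4: enter (1,1), '.' pass, move up to (0,1)
Step 5: enter (0,1), '.' pass, move up to (-1,1)
Step 6: at (-1,1) — EXIT via top edge, pos 1
Path length (cell visits): 5

Answer: 5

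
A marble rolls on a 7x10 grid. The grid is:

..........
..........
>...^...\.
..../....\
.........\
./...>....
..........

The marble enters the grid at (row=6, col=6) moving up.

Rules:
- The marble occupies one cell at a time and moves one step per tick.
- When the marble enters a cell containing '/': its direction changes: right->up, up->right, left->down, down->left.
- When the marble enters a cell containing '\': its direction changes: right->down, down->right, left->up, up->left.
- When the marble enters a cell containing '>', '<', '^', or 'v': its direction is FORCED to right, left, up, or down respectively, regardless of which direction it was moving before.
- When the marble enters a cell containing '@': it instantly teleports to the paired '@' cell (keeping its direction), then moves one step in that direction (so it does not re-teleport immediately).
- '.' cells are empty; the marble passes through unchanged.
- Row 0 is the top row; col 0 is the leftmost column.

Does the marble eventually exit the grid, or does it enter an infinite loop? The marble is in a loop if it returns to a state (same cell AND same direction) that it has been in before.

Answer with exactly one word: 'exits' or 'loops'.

Step 1: enter (6,6), '.' pass, move up to (5,6)
Step 2: enter (5,6), '.' pass, move up to (4,6)
Step 3: enter (4,6), '.' pass, move up to (3,6)
Step 4: enter (3,6), '.' pass, move up to (2,6)
Step 5: enter (2,6), '.' pass, move up to (1,6)
Step 6: enter (1,6), '.' pass, move up to (0,6)
Step 7: enter (0,6), '.' pass, move up to (-1,6)
Step 8: at (-1,6) — EXIT via top edge, pos 6

Answer: exits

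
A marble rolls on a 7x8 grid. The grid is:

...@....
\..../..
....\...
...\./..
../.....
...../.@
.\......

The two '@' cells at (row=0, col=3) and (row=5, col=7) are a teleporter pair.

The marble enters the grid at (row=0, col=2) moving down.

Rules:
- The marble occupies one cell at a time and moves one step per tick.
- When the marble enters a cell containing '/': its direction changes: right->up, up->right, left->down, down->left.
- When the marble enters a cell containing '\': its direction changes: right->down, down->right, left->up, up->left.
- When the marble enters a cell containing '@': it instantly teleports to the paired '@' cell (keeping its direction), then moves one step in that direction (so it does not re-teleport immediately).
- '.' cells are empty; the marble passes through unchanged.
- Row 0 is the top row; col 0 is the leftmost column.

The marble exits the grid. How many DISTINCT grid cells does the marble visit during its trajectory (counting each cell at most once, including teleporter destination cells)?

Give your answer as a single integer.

Answer: 7

Derivation:
Step 1: enter (0,2), '.' pass, move down to (1,2)
Step 2: enter (1,2), '.' pass, move down to (2,2)
Step 3: enter (2,2), '.' pass, move down to (3,2)
Step 4: enter (3,2), '.' pass, move down to (4,2)
Step 5: enter (4,2), '/' deflects down->left, move left to (4,1)
Step 6: enter (4,1), '.' pass, move left to (4,0)
Step 7: enter (4,0), '.' pass, move left to (4,-1)
Step 8: at (4,-1) — EXIT via left edge, pos 4
Distinct cells visited: 7 (path length 7)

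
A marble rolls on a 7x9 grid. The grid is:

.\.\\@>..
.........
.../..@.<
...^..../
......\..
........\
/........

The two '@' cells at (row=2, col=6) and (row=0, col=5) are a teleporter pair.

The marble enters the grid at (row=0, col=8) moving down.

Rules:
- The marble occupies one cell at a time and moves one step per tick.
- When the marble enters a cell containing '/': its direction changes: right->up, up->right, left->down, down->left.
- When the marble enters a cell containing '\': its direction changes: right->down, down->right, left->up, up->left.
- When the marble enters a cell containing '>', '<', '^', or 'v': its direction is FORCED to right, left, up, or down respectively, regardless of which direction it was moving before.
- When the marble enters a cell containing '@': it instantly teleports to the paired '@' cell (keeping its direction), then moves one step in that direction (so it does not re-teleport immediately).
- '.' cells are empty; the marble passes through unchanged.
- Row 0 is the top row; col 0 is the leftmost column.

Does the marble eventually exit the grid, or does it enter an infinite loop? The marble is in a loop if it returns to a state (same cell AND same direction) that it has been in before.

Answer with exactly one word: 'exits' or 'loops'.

Answer: exits

Derivation:
Step 1: enter (0,8), '.' pass, move down to (1,8)
Step 2: enter (1,8), '.' pass, move down to (2,8)
Step 3: enter (2,8), '<' forces down->left, move left to (2,7)
Step 4: enter (2,7), '.' pass, move left to (2,6)
Step 5: enter (2,6), '@' teleport (2,6)->(0,5), also enter (0,5), move left to (0,4)
Step 6: enter (0,4), '\' deflects left->up, move up to (-1,4)
Step 7: at (-1,4) — EXIT via top edge, pos 4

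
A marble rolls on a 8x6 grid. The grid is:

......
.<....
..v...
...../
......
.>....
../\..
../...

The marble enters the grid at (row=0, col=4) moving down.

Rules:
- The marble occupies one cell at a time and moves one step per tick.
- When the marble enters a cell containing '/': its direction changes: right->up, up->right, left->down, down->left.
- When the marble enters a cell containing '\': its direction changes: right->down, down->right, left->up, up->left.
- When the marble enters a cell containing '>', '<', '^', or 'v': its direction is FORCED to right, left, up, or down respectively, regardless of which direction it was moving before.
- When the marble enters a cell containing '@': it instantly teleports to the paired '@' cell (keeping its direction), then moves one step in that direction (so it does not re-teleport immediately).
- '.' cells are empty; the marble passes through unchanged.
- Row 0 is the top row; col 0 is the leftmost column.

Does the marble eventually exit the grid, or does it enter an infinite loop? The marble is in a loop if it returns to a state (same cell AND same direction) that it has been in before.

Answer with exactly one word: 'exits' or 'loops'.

Answer: exits

Derivation:
Step 1: enter (0,4), '.' pass, move down to (1,4)
Step 2: enter (1,4), '.' pass, move down to (2,4)
Step 3: enter (2,4), '.' pass, move down to (3,4)
Step 4: enter (3,4), '.' pass, move down to (4,4)
Step 5: enter (4,4), '.' pass, move down to (5,4)
Step 6: enter (5,4), '.' pass, move down to (6,4)
Step 7: enter (6,4), '.' pass, move down to (7,4)
Step 8: enter (7,4), '.' pass, move down to (8,4)
Step 9: at (8,4) — EXIT via bottom edge, pos 4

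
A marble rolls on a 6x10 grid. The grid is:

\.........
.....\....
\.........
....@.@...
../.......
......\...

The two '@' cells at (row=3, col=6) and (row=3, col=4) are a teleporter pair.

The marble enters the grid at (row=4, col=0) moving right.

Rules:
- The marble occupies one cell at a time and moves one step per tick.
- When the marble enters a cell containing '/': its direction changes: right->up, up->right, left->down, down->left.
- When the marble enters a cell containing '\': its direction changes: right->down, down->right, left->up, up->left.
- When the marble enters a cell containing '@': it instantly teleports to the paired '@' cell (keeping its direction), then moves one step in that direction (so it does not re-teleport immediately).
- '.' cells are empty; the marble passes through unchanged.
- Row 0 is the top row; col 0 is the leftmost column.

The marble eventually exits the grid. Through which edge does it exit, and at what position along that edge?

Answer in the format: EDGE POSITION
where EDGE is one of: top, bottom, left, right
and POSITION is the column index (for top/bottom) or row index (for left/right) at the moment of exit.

Step 1: enter (4,0), '.' pass, move right to (4,1)
Step 2: enter (4,1), '.' pass, move right to (4,2)
Step 3: enter (4,2), '/' deflects right->up, move up to (3,2)
Step 4: enter (3,2), '.' pass, move up to (2,2)
Step 5: enter (2,2), '.' pass, move up to (1,2)
Step 6: enter (1,2), '.' pass, move up to (0,2)
Step 7: enter (0,2), '.' pass, move up to (-1,2)
Step 8: at (-1,2) — EXIT via top edge, pos 2

Answer: top 2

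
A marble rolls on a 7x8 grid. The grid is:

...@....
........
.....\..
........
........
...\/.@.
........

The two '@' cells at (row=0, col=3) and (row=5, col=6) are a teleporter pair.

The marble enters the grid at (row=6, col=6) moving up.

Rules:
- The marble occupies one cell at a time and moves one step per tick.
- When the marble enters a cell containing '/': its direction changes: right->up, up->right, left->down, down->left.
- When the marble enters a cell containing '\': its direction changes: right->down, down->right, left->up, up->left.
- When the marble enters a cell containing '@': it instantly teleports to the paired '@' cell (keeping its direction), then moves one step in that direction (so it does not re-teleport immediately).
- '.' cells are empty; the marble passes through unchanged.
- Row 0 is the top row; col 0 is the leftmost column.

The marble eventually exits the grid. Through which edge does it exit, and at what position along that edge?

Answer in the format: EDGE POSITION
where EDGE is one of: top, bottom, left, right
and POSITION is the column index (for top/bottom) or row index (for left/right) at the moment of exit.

Step 1: enter (6,6), '.' pass, move up to (5,6)
Step 2: enter (5,6), '@' teleport (5,6)->(0,3), also enter (0,3), move up to (-1,3)
Step 3: at (-1,3) — EXIT via top edge, pos 3

Answer: top 3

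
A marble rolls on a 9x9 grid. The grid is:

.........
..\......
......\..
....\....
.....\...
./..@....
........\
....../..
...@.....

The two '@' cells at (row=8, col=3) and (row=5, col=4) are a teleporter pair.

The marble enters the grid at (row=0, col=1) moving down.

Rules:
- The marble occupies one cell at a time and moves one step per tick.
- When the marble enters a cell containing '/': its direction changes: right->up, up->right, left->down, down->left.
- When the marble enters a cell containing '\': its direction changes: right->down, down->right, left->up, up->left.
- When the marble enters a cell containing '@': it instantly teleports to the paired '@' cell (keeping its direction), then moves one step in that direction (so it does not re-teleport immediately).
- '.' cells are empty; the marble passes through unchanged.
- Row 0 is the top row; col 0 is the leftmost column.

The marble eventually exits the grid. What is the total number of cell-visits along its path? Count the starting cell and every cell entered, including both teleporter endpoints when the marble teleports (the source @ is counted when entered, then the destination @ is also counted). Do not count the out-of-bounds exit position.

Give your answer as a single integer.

Answer: 7

Derivation:
Step 1: enter (0,1), '.' pass, move down to (1,1)
Step 2: enter (1,1), '.' pass, move down to (2,1)
Step 3: enter (2,1), '.' pass, move down to (3,1)
Step 4: enter (3,1), '.' pass, move down to (4,1)
Step 5: enter (4,1), '.' pass, move down to (5,1)
Step 6: enter (5,1), '/' deflects down->left, move left to (5,0)
Step 7: enter (5,0), '.' pass, move left to (5,-1)
Step 8: at (5,-1) — EXIT via left edge, pos 5
Path length (cell visits): 7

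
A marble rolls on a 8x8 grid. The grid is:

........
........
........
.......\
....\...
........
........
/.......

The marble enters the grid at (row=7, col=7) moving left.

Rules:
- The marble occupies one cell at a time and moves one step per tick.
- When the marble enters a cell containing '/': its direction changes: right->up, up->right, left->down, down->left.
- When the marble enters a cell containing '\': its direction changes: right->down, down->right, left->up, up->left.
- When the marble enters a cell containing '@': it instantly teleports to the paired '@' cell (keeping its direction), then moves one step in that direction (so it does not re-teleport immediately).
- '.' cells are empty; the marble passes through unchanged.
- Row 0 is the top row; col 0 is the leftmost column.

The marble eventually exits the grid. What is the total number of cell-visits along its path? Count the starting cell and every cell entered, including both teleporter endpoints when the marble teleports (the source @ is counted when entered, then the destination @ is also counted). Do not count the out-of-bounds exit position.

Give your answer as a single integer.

Step 1: enter (7,7), '.' pass, move left to (7,6)
Step 2: enter (7,6), '.' pass, move left to (7,5)
Step 3: enter (7,5), '.' pass, move left to (7,4)
Step 4: enter (7,4), '.' pass, move left to (7,3)
Step 5: enter (7,3), '.' pass, move left to (7,2)
Step 6: enter (7,2), '.' pass, move left to (7,1)
Step 7: enter (7,1), '.' pass, move left to (7,0)
Step 8: enter (7,0), '/' deflects left->down, move down to (8,0)
Step 9: at (8,0) — EXIT via bottom edge, pos 0
Path length (cell visits): 8

Answer: 8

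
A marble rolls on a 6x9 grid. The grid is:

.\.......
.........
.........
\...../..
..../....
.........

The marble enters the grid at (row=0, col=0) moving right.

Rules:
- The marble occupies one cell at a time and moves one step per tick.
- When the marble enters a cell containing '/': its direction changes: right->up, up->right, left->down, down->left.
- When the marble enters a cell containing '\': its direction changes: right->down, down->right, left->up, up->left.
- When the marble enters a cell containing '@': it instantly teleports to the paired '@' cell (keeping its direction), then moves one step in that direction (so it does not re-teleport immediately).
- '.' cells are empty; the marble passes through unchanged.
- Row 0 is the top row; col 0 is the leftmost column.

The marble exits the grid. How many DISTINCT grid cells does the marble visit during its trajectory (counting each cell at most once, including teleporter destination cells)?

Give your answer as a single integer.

Step 1: enter (0,0), '.' pass, move right to (0,1)
Step 2: enter (0,1), '\' deflects right->down, move down to (1,1)
Step 3: enter (1,1), '.' pass, move down to (2,1)
Step 4: enter (2,1), '.' pass, move down to (3,1)
Step 5: enter (3,1), '.' pass, move down to (4,1)
Step 6: enter (4,1), '.' pass, move down to (5,1)
Step 7: enter (5,1), '.' pass, move down to (6,1)
Step 8: at (6,1) — EXIT via bottom edge, pos 1
Distinct cells visited: 7 (path length 7)

Answer: 7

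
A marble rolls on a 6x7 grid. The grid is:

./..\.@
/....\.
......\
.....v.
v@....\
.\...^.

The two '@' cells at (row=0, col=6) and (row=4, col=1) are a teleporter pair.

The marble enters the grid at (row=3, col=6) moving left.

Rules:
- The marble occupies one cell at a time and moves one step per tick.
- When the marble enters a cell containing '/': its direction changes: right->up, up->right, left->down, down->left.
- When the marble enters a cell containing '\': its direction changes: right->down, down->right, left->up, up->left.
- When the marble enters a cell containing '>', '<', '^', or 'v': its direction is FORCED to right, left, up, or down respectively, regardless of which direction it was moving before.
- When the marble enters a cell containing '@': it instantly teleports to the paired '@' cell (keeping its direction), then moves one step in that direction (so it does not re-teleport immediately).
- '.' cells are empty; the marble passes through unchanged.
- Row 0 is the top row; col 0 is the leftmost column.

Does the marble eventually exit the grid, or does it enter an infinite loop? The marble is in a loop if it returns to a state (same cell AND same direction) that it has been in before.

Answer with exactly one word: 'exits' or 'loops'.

Step 1: enter (3,6), '.' pass, move left to (3,5)
Step 2: enter (3,5), 'v' forces left->down, move down to (4,5)
Step 3: enter (4,5), '.' pass, move down to (5,5)
Step 4: enter (5,5), '^' forces down->up, move up to (4,5)
Step 5: enter (4,5), '.' pass, move up to (3,5)
Step 6: enter (3,5), 'v' forces up->down, move down to (4,5)
Step 7: at (4,5) dir=down — LOOP DETECTED (seen before)

Answer: loops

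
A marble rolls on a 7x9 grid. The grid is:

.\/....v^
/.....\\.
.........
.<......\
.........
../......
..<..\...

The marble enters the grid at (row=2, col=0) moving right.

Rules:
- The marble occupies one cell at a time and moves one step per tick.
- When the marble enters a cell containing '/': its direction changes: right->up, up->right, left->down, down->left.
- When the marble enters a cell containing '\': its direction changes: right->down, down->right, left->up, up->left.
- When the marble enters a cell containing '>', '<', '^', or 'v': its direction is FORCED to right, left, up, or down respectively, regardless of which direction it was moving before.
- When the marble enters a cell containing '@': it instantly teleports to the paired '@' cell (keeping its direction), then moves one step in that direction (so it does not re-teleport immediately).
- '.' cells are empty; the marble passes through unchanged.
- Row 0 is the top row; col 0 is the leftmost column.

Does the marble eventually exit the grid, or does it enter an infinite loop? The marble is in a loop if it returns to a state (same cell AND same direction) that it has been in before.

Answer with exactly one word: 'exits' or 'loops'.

Step 1: enter (2,0), '.' pass, move right to (2,1)
Step 2: enter (2,1), '.' pass, move right to (2,2)
Step 3: enter (2,2), '.' pass, move right to (2,3)
Step 4: enter (2,3), '.' pass, move right to (2,4)
Step 5: enter (2,4), '.' pass, move right to (2,5)
Step 6: enter (2,5), '.' pass, move right to (2,6)
Step 7: enter (2,6), '.' pass, move right to (2,7)
Step 8: enter (2,7), '.' pass, move right to (2,8)
Step 9: enter (2,8), '.' pass, move right to (2,9)
Step 10: at (2,9) — EXIT via right edge, pos 2

Answer: exits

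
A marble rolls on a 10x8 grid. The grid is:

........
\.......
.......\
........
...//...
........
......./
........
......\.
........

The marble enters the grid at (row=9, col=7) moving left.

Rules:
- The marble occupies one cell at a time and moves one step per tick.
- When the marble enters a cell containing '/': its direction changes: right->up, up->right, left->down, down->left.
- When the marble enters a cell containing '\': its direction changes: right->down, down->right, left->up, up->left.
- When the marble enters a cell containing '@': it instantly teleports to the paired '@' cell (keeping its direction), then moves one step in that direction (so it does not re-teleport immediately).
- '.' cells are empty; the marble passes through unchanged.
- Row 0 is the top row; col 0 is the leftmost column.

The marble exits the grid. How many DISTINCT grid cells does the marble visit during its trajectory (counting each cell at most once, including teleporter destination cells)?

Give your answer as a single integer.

Step 1: enter (9,7), '.' pass, move left to (9,6)
Step 2: enter (9,6), '.' pass, move left to (9,5)
Step 3: enter (9,5), '.' pass, move left to (9,4)
Step 4: enter (9,4), '.' pass, move left to (9,3)
Step 5: enter (9,3), '.' pass, move left to (9,2)
Step 6: enter (9,2), '.' pass, move left to (9,1)
Step 7: enter (9,1), '.' pass, move left to (9,0)
Step 8: enter (9,0), '.' pass, move left to (9,-1)
Step 9: at (9,-1) — EXIT via left edge, pos 9
Distinct cells visited: 8 (path length 8)

Answer: 8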